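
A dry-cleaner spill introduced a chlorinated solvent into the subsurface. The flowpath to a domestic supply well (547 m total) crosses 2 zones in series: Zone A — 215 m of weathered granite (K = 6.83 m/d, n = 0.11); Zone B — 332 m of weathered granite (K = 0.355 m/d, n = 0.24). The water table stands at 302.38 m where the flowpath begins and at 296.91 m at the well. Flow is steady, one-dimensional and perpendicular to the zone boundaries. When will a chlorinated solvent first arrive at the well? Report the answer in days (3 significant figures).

Total head drop ΔH = 302.38 − 296.91 = 5.47 m
Steady 1-D flow in series ⇒ the Darcy flux q is identical in every zone and the zone head losses add (resistances L/K in series).
Σ(L/K) = 215/6.83 + 332/0.355 = 31.48 + 935.2 = 966.7 d
q = ΔH / Σ(L/K) = 5.47 / 966.7 = 0.005658 m/d (same in every zone)
Zone A: v = q/n = 0.005658/0.11 = 0.05144 m/d → t_A = 215/0.05144 = 4180 d
Zone B: v = q/n = 0.005658/0.24 = 0.02358 m/d → t_B = 332/0.02358 = 14080 d
Total t = 4180 + 14080 = 18260 d

18300 days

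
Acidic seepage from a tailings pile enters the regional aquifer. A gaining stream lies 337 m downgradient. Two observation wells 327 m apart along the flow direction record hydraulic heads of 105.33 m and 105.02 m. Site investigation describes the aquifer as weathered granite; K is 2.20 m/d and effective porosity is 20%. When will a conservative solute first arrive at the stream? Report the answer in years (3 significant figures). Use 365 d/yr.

88.5 years

Hydraulic gradient i = (105.33 − 105.02) / 327 = 0.31 / 327 = 9.480e-4
Specific discharge q = 2.20 × 9.480e-4 = 0.002086 m/d
v = Ki/n = 2.20·9.480e-4/0.20 = 0.01043 m/d
t = L / v = 337 / 0.01043 = 32320 d
   = 32320 / 365 = 88.5 yr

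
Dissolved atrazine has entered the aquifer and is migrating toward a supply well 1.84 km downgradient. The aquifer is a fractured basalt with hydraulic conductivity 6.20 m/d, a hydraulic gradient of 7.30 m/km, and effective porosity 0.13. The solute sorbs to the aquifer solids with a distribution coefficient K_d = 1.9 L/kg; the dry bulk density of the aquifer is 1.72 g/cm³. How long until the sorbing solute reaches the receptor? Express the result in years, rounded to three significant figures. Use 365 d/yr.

Darcy flux q = K·i = 6.20 × 0.0073 = 0.04526 m/d
Seepage velocity v = q / n = 0.04526 / 0.13 = 0.3482 m/d
Retardation R = 1 + ρ_b·K_d/n = 1 + 1.72×1.9/0.13 = 26.14
Contaminant velocity v_c = v/R = 0.3482/26.14 = 0.01332 m/d
L = 1.84 km = 1840 m
t = L/v_c = 1840/0.01332 = 138100 d
   = 138100/365 = 378 yr

378 years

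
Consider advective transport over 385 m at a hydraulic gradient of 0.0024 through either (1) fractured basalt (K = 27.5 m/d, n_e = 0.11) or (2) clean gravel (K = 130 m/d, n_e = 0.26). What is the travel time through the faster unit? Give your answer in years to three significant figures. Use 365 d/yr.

0.879 years

Unit 1 (fractured basalt): v = 27.5×0.0024/0.11 = 0.6000 m/d, t = 385/0.6000 = 641.7 d
Unit 2 (clean gravel): v = 130×0.0024/0.26 = 1.200 m/d, t = 385/1.200 = 320.8 d
Faster: 320.8 d / 365 = 0.879 yr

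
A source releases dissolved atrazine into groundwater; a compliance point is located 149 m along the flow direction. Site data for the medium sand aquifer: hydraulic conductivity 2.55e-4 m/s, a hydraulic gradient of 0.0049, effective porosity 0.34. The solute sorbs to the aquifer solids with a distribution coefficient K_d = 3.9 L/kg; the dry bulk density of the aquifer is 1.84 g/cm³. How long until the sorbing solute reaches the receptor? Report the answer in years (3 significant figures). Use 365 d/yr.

28.4 years

K = 2.55e-4 m/s × 86400 s/d = 22.03 m/d
Darcy flux q = K·i = 22.03 × 0.0049 = 0.1080 m/d
v_s = q/n_e = 0.1080/0.34 = 0.3175 m/d
Retardation R = 1 + ρ_b·K_d/n = 1 + 1.84×3.9/0.34 = 22.11
Contaminant velocity v_c = v/R = 0.3175/22.11 = 0.01436 m/d
t = L/v_c = 149/0.01436 = 10370 d
   = 10370/365 = 28.4 yr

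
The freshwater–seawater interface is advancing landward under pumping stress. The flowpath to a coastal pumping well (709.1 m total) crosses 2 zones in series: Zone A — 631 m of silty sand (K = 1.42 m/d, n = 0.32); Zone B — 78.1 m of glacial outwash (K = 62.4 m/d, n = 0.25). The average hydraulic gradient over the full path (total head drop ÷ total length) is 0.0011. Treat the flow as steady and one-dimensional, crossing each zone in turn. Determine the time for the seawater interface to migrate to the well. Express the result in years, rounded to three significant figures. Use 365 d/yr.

Continuity: the same q passes through each zone, so ΔH = q·Σ(L_j/K_j) — the zones act as resistances in series.
Σ(L/K) = 631/1.42 + 78.1/62.4 = 444.4 + 1.252 = 445.6 d
K_eq = L_total / Σ(L/K) = 709.1 / 445.6 = 1.591 m/d
q = K_eq · i = 1.591 × 0.0011 = 0.001750 m/d (same in every zone)
Zone A: v = q/n = 0.001750/0.32 = 0.005470 m/d → t_A = 631/0.005470 = 115400 d
Zone B: v = q/n = 0.001750/0.25 = 0.007002 m/d → t_B = 78.1/0.007002 = 11150 d
Total t = 115400 + 11150 = 126500 d
   = 126500 / 365 = 347 yr

347 years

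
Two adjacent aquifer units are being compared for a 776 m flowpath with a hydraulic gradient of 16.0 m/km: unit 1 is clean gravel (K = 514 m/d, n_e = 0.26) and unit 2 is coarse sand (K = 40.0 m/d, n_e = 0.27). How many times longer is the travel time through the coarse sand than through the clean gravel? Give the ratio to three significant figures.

13.3

Unit 1 (clean gravel): v = 514×0.016/0.26 = 31.63 m/d, t = 776/31.63 = 24.53 d
Unit 2 (coarse sand): v = 40.0×0.016/0.27 = 2.370 m/d, t = 776/2.370 = 327.4 d
t(coarse sand) / t(clean gravel) = 327.4/24.53 = 13.3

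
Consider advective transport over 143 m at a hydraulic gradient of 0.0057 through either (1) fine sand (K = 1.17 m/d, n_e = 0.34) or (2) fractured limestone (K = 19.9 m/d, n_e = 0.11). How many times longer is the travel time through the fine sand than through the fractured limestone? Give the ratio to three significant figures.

Unit 1 (fine sand): v = 1.17×0.0057/0.34 = 0.01961 m/d, t = 143/0.01961 = 7290 d
Unit 2 (fractured limestone): v = 19.9×0.0057/0.11 = 1.031 m/d, t = 143/1.031 = 138.7 d
t(fine sand) / t(fractured limestone) = 7290/138.7 = 52.6

52.6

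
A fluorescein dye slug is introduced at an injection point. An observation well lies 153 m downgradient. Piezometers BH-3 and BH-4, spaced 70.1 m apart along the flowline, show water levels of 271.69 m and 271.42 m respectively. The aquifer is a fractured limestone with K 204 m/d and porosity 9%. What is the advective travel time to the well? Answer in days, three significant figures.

17.5 days

Hydraulic gradient i = (271.69 − 271.42) / 70.1 = 0.27 / 70.1 = 0.003852
Specific discharge q = 204 × 0.003852 = 0.7857 m/d
v = Ki/n = 204·0.003852/0.09 = 8.730 m/d
t = L / v = 153 / 8.730 = 17.53 d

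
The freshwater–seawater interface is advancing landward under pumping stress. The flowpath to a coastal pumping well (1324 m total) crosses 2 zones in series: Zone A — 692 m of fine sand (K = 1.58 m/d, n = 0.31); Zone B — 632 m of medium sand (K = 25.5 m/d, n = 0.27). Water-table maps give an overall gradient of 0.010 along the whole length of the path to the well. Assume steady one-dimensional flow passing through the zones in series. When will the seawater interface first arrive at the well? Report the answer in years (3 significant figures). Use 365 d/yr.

36.9 years

Continuity: the same q passes through each zone, so ΔH = q·Σ(L_j/K_j) — the zones act as resistances in series.
Σ(L/K) = 692/1.58 + 632/25.5 = 438.0 + 24.78 = 462.8 d
K_eq = L_total / Σ(L/K) = 1324 / 462.8 = 2.861 m/d
q = K_eq · i = 2.861 × 0.010 = 0.02861 m/d (same in every zone)
Zone A: v = q/n = 0.02861/0.31 = 0.09229 m/d → t_A = 692/0.09229 = 7498 d
Zone B: v = q/n = 0.02861/0.27 = 0.1060 m/d → t_B = 632/0.1060 = 5964 d
Total t = 7498 + 5964 = 13460 d
   = 13460 / 365 = 36.9 yr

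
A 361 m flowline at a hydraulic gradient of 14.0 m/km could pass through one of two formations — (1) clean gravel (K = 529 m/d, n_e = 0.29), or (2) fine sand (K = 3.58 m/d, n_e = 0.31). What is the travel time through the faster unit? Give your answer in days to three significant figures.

14.1 days

Unit 1 (clean gravel): v = 529×0.014/0.29 = 25.54 m/d, t = 361/25.54 = 14.14 d
Unit 2 (fine sand): v = 3.58×0.014/0.31 = 0.1617 m/d, t = 361/0.1617 = 2233 d
Faster unit: t = 14.1 d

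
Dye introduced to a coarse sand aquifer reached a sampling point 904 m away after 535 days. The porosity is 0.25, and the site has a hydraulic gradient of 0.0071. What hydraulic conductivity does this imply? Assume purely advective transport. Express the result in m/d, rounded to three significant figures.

v = L / t = 904 / 535 = 1.690 m/d
K = v · n / i = 1.690 × 0.25 / 0.0071 = 59.5 m/d

59.5 m/d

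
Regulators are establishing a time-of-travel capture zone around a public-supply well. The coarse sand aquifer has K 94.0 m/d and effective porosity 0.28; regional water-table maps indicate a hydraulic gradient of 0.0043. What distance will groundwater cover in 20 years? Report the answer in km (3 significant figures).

10.5 km

q = Ki = 94.0 × 0.0043 = 0.4042 m/d
Seepage velocity v = q / n = 0.4042 / 0.28 = 1.444 m/d
T = 20 yr × 365 = 7300 d
L = v × T = 1.444 × 7300 = 10540 m
   = 10.5 km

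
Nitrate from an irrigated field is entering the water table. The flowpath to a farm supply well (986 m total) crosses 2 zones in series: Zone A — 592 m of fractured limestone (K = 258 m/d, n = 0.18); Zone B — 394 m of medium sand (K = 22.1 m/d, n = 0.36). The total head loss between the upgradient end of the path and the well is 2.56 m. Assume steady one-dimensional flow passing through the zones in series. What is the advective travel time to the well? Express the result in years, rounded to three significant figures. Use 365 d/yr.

5.35 years

Continuity: the same q passes through each zone, so ΔH = q·Σ(L_j/K_j) — the zones act as resistances in series.
Σ(L/K) = 592/258 + 394/22.1 = 2.295 + 17.83 = 20.12 d
q = ΔH / Σ(L/K) = 2.56 / 20.12 = 0.1272 m/d (same in every zone)
Zone A: v = q/n = 0.1272/0.18 = 0.7068 m/d → t_A = 592/0.7068 = 837.6 d
Zone B: v = q/n = 0.1272/0.36 = 0.3534 m/d → t_B = 394/0.3534 = 1115 d
Total t = 837.6 + 1115 = 1953 d
   = 1953 / 365 = 5.35 yr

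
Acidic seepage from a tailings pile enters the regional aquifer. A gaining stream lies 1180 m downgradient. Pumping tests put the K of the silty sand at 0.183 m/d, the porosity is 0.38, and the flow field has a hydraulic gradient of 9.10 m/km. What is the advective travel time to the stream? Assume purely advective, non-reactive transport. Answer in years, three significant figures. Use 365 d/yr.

738 years

Darcy flux q = K·i = 0.183 × 0.0091 = 0.001665 m/d
Seepage velocity v = q / n = 0.001665 / 0.38 = 0.004382 m/d
t = L / v = 1180 / 0.004382 = 269300 d
   = 269300 / 365 = 738 yr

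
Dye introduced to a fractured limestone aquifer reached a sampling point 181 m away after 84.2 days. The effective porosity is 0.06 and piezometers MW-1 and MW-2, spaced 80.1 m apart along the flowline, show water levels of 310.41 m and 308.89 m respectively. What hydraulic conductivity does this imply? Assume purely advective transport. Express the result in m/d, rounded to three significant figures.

Hydraulic gradient i = (310.41 − 308.89) / 80.1 = 1.52 / 80.1 = 0.01898
v = L / t = 181 / 84.2 = 2.150 m/d
K = v · n / i = 2.150 × 0.06 / 0.01898 = 6.80 m/d

6.80 m/d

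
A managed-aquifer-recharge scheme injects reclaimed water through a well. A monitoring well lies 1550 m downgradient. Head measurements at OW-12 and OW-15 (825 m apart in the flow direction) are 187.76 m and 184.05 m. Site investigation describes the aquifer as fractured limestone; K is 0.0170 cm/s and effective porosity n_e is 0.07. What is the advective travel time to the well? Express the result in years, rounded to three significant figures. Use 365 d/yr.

Hydraulic gradient i = (187.76 − 184.05) / 825 = 3.71 / 825 = 0.004497
K = 0.0170 cm/s × 864 = 14.69 m/d
Darcy flux q = K·i = 14.69 × 0.004497 = 0.06605 m/d
v = Ki/n = 14.69·0.004497/0.07 = 0.9436 m/d
t = L / v = 1550 / 0.9436 = 1643 d
   = 1643 / 365 = 4.50 yr

4.50 years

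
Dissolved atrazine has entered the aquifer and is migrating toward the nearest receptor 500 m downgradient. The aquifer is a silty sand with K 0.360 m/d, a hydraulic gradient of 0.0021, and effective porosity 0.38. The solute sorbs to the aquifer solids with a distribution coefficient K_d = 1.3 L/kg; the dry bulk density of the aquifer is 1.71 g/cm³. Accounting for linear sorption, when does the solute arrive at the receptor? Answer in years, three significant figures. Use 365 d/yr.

Specific discharge q = 0.360 × 0.0021 = 7.560e-4 m/d
Seepage velocity v = q / n = 7.560e-4 / 0.38 = 0.001989 m/d
Retardation R = 1 + ρ_b·K_d/n = 1 + 1.71×1.3/0.38 = 6.850
Contaminant velocity v_c = v/R = 0.001989/6.850 = 2.904e-4 m/d
t = L/v_c = 500/2.904e-4 = 1.722e6 d
   = 1.722e6/365 = 4720 yr

4720 years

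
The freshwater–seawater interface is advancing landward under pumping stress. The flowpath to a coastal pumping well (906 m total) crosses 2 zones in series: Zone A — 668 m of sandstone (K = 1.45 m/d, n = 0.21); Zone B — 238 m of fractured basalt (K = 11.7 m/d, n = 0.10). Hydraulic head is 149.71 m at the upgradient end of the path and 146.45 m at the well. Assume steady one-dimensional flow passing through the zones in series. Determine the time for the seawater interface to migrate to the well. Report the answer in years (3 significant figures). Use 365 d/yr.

Total head drop ΔH = 149.71 − 146.45 = 3.26 m
Continuity: the same q passes through each zone, so ΔH = q·Σ(L_j/K_j) — the zones act as resistances in series.
Σ(L/K) = 668/1.45 + 238/11.7 = 460.7 + 20.34 = 481.0 d
q = ΔH / Σ(L/K) = 3.26 / 481.0 = 0.006777 m/d (same in every zone)
Zone A: v = q/n = 0.006777/0.21 = 0.03227 m/d → t_A = 668/0.03227 = 20700 d
Zone B: v = q/n = 0.006777/0.10 = 0.06777 m/d → t_B = 238/0.06777 = 3512 d
Total t = 20700 + 3512 = 24210 d
   = 24210 / 365 = 66.3 yr

66.3 years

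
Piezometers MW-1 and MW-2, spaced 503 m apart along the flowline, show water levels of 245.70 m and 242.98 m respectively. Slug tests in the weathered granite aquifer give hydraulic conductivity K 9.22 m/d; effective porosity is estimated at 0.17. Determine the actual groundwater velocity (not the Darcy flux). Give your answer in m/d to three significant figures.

Hydraulic gradient i = (245.70 − 242.98) / 503 = 2.72 / 503 = 0.005408
Specific discharge q = 9.22 × 0.005408 = 0.04986 m/d
v_s = q/n_e = 0.04986/0.17 = 0.2933 m/d

0.293 m/d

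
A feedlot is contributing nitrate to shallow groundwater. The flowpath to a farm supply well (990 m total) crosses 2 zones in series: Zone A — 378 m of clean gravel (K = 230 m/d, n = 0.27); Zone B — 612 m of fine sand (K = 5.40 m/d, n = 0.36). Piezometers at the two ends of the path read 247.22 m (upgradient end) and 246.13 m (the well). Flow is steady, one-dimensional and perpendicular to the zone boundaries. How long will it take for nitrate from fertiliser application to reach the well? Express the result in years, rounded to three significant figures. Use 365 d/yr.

93.2 years

Total head drop ΔH = 247.22 − 246.13 = 1.09 m
Continuity: the same q passes through each zone, so ΔH = q·Σ(L_j/K_j) — the zones act as resistances in series.
Σ(L/K) = 378/230 + 612/5.40 = 1.643 + 113.3 = 115.0 d
q = ΔH / Σ(L/K) = 1.09 / 115.0 = 0.009480 m/d (same in every zone)
Zone A: v = q/n = 0.009480/0.27 = 0.03511 m/d → t_A = 378/0.03511 = 10770 d
Zone B: v = q/n = 0.009480/0.36 = 0.02633 m/d → t_B = 612/0.02633 = 23240 d
Total t = 10770 + 23240 = 34010 d
   = 34010 / 365 = 93.2 yr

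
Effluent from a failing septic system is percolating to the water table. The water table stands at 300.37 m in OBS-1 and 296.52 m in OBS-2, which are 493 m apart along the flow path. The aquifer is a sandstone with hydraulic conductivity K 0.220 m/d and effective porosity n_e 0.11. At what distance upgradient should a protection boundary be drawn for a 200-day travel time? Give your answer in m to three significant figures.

Hydraulic gradient i = (300.37 − 296.52) / 493 = 3.85 / 493 = 0.007809
Darcy flux q = K·i = 0.220 × 0.007809 = 0.001718 m/d
v = Ki/n = 0.220·0.007809/0.11 = 0.01562 m/d
L = v × T = 0.01562 × 200 = 3.124 m

3.12 m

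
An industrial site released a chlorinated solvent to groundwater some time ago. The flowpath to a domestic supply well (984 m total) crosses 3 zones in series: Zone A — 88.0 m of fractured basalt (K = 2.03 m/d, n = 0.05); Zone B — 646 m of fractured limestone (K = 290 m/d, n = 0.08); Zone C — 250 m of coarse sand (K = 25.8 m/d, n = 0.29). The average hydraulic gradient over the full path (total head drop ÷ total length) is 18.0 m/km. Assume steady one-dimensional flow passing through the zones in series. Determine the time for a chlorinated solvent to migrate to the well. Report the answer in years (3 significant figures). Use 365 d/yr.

For zones in series the flux q is common to all zones; the equivalent conductivity is the harmonic (thickness-weighted) mean, K_eq = L_total / Σ(L_j/K_j).
Σ(L/K) = 88.0/2.03 + 646/290 + 250/25.8 = 43.35 + 2.228 + 9.690 = 55.27 d
K_eq = L_total / Σ(L/K) = 984 / 55.27 = 17.80 m/d
q = K_eq · i = 17.80 × 0.018 = 0.3205 m/d (same in every zone)
Zone A: v = q/n = 0.3205/0.05 = 6.410 m/d → t_A = 88.0/6.410 = 13.73 d
Zone B: v = q/n = 0.3205/0.08 = 4.006 m/d → t_B = 646/4.006 = 161.3 d
Zone C: v = q/n = 0.3205/0.29 = 1.105 m/d → t_C = 250/1.105 = 226.2 d
Total t = 13.73 + 161.3 + 226.2 = 401.2 d
   = 401.2 / 365 = 1.10 yr

1.10 years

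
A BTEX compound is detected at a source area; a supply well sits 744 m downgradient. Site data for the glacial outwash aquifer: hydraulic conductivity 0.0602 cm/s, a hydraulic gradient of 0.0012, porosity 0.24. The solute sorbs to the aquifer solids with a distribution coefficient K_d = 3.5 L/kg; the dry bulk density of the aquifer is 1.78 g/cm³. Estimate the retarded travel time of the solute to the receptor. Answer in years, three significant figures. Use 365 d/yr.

211 years

K = 0.0602 cm/s × 864 = 52.01 m/d
Specific discharge q = 52.01 × 0.0012 = 0.06242 m/d
Seepage velocity v = q / n = 0.06242 / 0.24 = 0.2601 m/d
Retardation R = 1 + ρ_b·K_d/n = 1 + 1.78×3.5/0.24 = 26.96
Contaminant velocity v_c = v/R = 0.2601/26.96 = 0.009647 m/d
t = L/v_c = 744/0.009647 = 77120 d
   = 77120/365 = 211 yr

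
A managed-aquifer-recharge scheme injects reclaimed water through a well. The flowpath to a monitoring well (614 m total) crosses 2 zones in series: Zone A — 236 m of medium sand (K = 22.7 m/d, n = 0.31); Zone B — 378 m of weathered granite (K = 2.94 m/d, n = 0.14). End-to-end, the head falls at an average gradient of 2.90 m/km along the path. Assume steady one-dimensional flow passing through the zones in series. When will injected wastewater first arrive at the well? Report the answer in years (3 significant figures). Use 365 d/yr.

27.0 years

Continuity: the same q passes through each zone, so ΔH = q·Σ(L_j/K_j) — the zones act as resistances in series.
Σ(L/K) = 236/22.7 + 378/2.94 = 10.40 + 128.6 = 139.0 d
K_eq = L_total / Σ(L/K) = 614 / 139.0 = 4.418 m/d
q = K_eq · i = 4.418 × 0.0029 = 0.01281 m/d (same in every zone)
Zone A: v = q/n = 0.01281/0.31 = 0.04133 m/d → t_A = 236/0.04133 = 5710 d
Zone B: v = q/n = 0.01281/0.14 = 0.09152 m/d → t_B = 378/0.09152 = 4130 d
Total t = 5710 + 4130 = 9840 d
   = 9840 / 365 = 27.0 yr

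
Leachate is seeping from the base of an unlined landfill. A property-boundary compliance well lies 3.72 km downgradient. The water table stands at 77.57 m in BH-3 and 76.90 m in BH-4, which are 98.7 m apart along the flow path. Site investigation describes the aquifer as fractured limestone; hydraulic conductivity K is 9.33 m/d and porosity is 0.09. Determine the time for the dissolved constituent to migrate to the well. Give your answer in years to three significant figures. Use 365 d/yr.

14.5 years

Hydraulic gradient i = (77.57 − 76.90) / 98.7 = 0.67 / 98.7 = 0.006788
q = Ki = 9.33 × 0.006788 = 0.06333 m/d
v_s = q/n_e = 0.06333/0.09 = 0.7037 m/d
L = 3.72 km = 3720 m
t = L / v = 3720 / 0.7037 = 5286 d
   = 5286 / 365 = 14.5 yr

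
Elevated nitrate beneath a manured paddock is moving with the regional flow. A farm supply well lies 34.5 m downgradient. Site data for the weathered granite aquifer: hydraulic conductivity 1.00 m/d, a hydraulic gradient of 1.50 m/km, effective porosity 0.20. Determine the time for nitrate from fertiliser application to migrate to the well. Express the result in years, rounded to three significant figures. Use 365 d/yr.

12.6 years

q = Ki = 1.00 × 0.0015 = 0.001500 m/d
v_s = q/n_e = 0.001500/0.20 = 0.007500 m/d
t = L / v = 34.5 / 0.007500 = 4600 d
   = 4600 / 365 = 12.6 yr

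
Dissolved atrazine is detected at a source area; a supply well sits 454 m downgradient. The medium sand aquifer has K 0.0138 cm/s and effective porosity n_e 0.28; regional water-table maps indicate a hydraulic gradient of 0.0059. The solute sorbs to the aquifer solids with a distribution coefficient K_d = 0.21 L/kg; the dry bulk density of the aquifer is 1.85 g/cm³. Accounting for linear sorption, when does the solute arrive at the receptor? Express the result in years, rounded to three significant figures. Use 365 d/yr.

11.8 years

K = 0.0138 cm/s × 864 = 11.92 m/d
Darcy flux q = K·i = 11.92 × 0.0059 = 0.07035 m/d
Average linear velocity = 0.07035 / 0.28 = 0.2512 m/d
Retardation R = 1 + ρ_b·K_d/n = 1 + 1.85×0.21/0.28 = 2.388
Contaminant velocity v_c = v/R = 0.2512/2.388 = 0.1052 m/d
t = L/v_c = 454/0.1052 = 4314 d
   = 4314/365 = 11.8 yr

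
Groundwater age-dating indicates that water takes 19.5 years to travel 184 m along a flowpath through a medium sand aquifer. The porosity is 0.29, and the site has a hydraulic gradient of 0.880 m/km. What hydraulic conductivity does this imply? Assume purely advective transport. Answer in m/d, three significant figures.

t = 19.5 years = 7118 d
v = L / t = 184 / 7118 = 0.02585 m/d
K = v · n / i = 0.02585 × 0.29 / 8.8e-4 = 8.52 m/d

8.52 m/d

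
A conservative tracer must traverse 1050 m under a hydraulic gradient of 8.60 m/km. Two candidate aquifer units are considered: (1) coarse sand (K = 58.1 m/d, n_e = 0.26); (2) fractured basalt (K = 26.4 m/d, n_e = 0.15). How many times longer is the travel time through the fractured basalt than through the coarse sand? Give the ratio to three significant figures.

1.27

Unit 1 (coarse sand): v = 58.1×0.0086/0.26 = 1.922 m/d, t = 1050/1.922 = 546.4 d
Unit 2 (fractured basalt): v = 26.4×0.0086/0.15 = 1.514 m/d, t = 1050/1.514 = 693.7 d
t(fractured basalt) / t(coarse sand) = 693.7/546.4 = 1.27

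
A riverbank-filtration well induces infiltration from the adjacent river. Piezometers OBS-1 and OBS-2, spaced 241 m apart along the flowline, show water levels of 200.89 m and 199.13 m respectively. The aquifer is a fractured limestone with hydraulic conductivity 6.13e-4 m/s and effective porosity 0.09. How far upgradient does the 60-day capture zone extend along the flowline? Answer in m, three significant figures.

258 m

Hydraulic gradient i = (200.89 − 199.13) / 241 = 1.76 / 241 = 0.007303
K = 6.13e-4 m/s × 86400 s/d = 52.96 m/d
q = Ki = 52.96 × 0.007303 = 0.3868 m/d
v_s = q/n_e = 0.3868/0.09 = 4.298 m/d
L = v × T = 4.298 × 60 = 257.9 m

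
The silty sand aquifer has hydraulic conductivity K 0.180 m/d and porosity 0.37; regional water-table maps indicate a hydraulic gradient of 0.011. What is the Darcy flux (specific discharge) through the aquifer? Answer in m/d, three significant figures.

Specific discharge q = 0.180 × 0.011 = 0.001980 m/d

0.00198 m/d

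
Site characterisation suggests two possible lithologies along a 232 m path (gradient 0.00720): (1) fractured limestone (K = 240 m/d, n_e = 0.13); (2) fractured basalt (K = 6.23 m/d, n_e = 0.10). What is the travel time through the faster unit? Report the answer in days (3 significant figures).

17.5 days

Unit 1 (fractured limestone): v = 240×0.0072/0.13 = 13.29 m/d, t = 232/13.29 = 17.45 d
Unit 2 (fractured basalt): v = 6.23×0.0072/0.10 = 0.4486 m/d, t = 232/0.4486 = 517.2 d
Faster unit: t = 17.5 d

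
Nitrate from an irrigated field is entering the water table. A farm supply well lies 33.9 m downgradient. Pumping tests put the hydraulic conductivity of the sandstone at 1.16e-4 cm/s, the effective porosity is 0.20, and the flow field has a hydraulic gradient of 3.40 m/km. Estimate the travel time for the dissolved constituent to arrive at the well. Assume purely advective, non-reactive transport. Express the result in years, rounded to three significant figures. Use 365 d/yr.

54.5 years

K = 1.16e-4 cm/s × 864 = 0.1002 m/d
Darcy flux q = K·i = 0.1002 × 0.0034 = 3.408e-4 m/d
v_s = q/n_e = 3.408e-4/0.20 = 0.001704 m/d
t = L / v = 33.9 / 0.001704 = 19900 d
   = 19900 / 365 = 54.5 yr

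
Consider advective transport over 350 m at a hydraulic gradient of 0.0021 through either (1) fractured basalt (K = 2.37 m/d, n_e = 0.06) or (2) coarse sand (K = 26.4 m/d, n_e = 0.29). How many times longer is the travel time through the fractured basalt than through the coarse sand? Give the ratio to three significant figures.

Unit 1 (fractured basalt): v = 2.37×0.0021/0.06 = 0.08295 m/d, t = 350/0.08295 = 4219 d
Unit 2 (coarse sand): v = 26.4×0.0021/0.29 = 0.1912 m/d, t = 350/0.1912 = 1831 d
t(fractured basalt) / t(coarse sand) = 4219/1831 = 2.30

2.30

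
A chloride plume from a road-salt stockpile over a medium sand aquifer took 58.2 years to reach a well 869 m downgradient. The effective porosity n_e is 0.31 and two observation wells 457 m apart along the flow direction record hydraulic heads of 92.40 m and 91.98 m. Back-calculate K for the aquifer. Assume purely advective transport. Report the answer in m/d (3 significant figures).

13.8 m/d

Hydraulic gradient i = (92.40 − 91.98) / 457 = 0.42 / 457 = 9.190e-4
t = 58.2 years = 21240 d
v = L / t = 869 / 21240 = 0.04091 m/d
K = v · n / i = 0.04091 × 0.31 / 9.190e-4 = 13.8 m/d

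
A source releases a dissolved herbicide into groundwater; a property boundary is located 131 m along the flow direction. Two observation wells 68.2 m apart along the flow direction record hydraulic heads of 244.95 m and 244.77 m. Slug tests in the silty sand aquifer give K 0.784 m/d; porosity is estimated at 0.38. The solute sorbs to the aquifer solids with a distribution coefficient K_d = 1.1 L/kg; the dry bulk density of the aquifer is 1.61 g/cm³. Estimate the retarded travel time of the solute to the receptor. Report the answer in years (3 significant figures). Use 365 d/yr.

Hydraulic gradient i = (244.95 − 244.77) / 68.2 = 0.18 / 68.2 = 0.002639
Specific discharge q = 0.784 × 0.002639 = 0.002069 m/d
v_s = q/n_e = 0.002069/0.38 = 0.005445 m/d
Retardation R = 1 + ρ_b·K_d/n = 1 + 1.61×1.1/0.38 = 5.661
Contaminant velocity v_c = v/R = 0.005445/5.661 = 9.620e-4 m/d
t = L/v_c = 131/9.620e-4 = 136200 d
   = 136200/365 = 373 yr

373 years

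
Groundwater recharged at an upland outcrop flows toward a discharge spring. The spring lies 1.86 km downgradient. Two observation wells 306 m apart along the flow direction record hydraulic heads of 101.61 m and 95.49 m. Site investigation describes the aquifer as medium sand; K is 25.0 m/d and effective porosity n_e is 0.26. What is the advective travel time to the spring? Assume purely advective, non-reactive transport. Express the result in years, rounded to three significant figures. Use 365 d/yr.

2.65 years

Hydraulic gradient i = (101.61 − 95.49) / 306 = 6.12 / 306 = 0.02000
Specific discharge q = 25.0 × 0.02000 = 0.5000 m/d
Average linear velocity = 0.5000 / 0.26 = 1.923 m/d
L = 1.86 km = 1860 m
t = L / v = 1860 / 1.923 = 967.2 d
   = 967.2 / 365 = 2.65 yr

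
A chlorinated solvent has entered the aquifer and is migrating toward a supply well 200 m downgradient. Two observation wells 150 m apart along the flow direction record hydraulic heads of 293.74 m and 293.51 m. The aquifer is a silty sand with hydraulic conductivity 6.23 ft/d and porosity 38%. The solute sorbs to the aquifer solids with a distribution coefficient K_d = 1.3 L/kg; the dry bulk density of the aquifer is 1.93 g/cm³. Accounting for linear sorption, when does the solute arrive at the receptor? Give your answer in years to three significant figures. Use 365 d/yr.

Hydraulic gradient i = (293.74 − 293.51) / 150 = 0.23 / 150 = 0.001533
K = 6.23 ft/d × 0.3048 = 1.899 m/d
q = Ki = 1.899 × 0.001533 = 0.002912 m/d
v = Ki/n = 1.899·0.001533/0.38 = 0.007662 m/d
Retardation R = 1 + ρ_b·K_d/n = 1 + 1.93×1.3/0.38 = 7.603
Contaminant velocity v_c = v/R = 0.007662/7.603 = 0.001008 m/d
t = L/v_c = 200/0.001008 = 198400 d
   = 198400/365 = 544 yr

544 years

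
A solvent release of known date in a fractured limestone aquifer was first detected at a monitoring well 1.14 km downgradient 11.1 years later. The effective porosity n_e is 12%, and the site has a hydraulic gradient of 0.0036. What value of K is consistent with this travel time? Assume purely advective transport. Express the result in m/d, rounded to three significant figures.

9.38 m/d

t = 11.1 years = 4052 d
L = 1.14 km = 1140 m
v = L / t = 1140 / 4052 = 0.2814 m/d
K = v · n / i = 0.2814 × 0.12 / 0.0036 = 9.38 m/d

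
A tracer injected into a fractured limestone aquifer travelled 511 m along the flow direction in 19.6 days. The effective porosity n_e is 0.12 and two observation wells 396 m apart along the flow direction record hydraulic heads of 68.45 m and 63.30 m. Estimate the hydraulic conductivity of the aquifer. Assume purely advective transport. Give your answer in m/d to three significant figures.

Hydraulic gradient i = (68.45 − 63.30) / 396 = 5.15 / 396 = 0.01301
v = L / t = 511 / 19.6 = 26.07 m/d
K = v · n / i = 26.07 × 0.12 / 0.01301 = 241 m/d

241 m/d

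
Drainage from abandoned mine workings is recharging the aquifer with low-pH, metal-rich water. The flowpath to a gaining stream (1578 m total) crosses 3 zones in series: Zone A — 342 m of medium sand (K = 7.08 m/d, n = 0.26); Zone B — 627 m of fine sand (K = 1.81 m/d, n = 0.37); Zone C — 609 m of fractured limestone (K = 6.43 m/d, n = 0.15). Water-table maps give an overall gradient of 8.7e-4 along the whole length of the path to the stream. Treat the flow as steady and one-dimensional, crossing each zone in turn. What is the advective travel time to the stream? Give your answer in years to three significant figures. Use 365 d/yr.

403 years

For zones in series the flux q is common to all zones; the equivalent conductivity is the harmonic (thickness-weighted) mean, K_eq = L_total / Σ(L_j/K_j).
Σ(L/K) = 342/7.08 + 627/1.81 + 609/6.43 = 48.31 + 346.4 + 94.71 = 489.4 d
K_eq = L_total / Σ(L/K) = 1578 / 489.4 = 3.224 m/d
q = K_eq · i = 3.224 × 8.7e-4 = 0.002805 m/d (same in every zone)
Zone A: v = q/n = 0.002805/0.26 = 0.01079 m/d → t_A = 342/0.01079 = 31700 d
Zone B: v = q/n = 0.002805/0.37 = 0.007581 m/d → t_B = 627/0.007581 = 82700 d
Zone C: v = q/n = 0.002805/0.15 = 0.01870 m/d → t_C = 609/0.01870 = 32570 d
Total t = 31700 + 82700 + 32570 = 147000 d
   = 147000 / 365 = 403 yr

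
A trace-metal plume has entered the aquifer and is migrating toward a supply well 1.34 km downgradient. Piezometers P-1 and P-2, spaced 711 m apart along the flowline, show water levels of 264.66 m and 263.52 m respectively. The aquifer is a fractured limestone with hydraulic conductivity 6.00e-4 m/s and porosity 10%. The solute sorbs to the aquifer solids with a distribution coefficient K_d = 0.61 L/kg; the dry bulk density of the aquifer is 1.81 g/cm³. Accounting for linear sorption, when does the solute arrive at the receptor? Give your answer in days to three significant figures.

Hydraulic gradient i = (264.66 − 263.52) / 711 = 1.14 / 711 = 0.001603
K = 6.00e-4 m/s × 86400 s/d = 51.84 m/d
Darcy flux q = K·i = 51.84 × 0.001603 = 0.08312 m/d
v = Ki/n = 51.84·0.001603/0.10 = 0.8312 m/d
Retardation R = 1 + ρ_b·K_d/n = 1 + 1.81×0.61/0.10 = 12.04
Contaminant velocity v_c = v/R = 0.8312/12.04 = 0.06903 m/d
L = 1.34 km = 1340 m
t = L/v_c = 1340/0.06903 = 19410 d

19400 days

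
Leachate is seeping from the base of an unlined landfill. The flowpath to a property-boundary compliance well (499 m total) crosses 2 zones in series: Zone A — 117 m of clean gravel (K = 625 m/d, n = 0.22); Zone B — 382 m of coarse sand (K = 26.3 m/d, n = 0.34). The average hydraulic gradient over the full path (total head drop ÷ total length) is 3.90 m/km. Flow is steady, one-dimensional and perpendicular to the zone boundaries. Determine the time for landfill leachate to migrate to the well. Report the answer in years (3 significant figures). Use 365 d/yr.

For zones in series the flux q is common to all zones; the equivalent conductivity is the harmonic (thickness-weighted) mean, K_eq = L_total / Σ(L_j/K_j).
Σ(L/K) = 117/625 + 382/26.3 = 0.1872 + 14.52 = 14.71 d
K_eq = L_total / Σ(L/K) = 499 / 14.71 = 33.92 m/d
q = K_eq · i = 33.92 × 0.0039 = 0.1323 m/d (same in every zone)
Zone A: v = q/n = 0.1323/0.22 = 0.6013 m/d → t_A = 117/0.6013 = 194.6 d
Zone B: v = q/n = 0.1323/0.34 = 0.3891 m/d → t_B = 382/0.3891 = 981.9 d
Total t = 194.6 + 981.9 = 1176 d
   = 1176 / 365 = 3.22 yr

3.22 years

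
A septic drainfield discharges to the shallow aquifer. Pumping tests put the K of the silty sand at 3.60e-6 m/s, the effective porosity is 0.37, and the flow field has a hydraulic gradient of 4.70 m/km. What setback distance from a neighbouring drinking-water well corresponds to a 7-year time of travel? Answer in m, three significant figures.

10.1 m

K = 3.60e-6 m/s × 86400 s/d = 0.3110 m/d
Specific discharge q = 0.3110 × 0.0047 = 0.001462 m/d
v = Ki/n = 0.3110·0.0047/0.37 = 0.003951 m/d
T = 7 yr × 365 = 2555 d
L = v × T = 0.003951 × 2555 = 10.09 m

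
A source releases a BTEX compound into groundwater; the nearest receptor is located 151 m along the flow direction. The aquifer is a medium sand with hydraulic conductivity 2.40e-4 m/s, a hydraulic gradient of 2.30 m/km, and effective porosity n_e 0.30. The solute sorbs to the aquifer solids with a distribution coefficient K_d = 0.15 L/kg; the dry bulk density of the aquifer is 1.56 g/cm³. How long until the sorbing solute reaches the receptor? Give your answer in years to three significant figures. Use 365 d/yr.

K = 2.40e-4 m/s × 86400 s/d = 20.74 m/d
Darcy flux q = K·i = 20.74 × 0.0023 = 0.04769 m/d
v_s = q/n_e = 0.04769/0.30 = 0.1590 m/d
Retardation R = 1 + ρ_b·K_d/n = 1 + 1.56×0.15/0.30 = 1.780
Contaminant velocity v_c = v/R = 0.1590/1.780 = 0.08931 m/d
t = L/v_c = 151/0.08931 = 1691 d
   = 1691/365 = 4.63 yr

4.63 years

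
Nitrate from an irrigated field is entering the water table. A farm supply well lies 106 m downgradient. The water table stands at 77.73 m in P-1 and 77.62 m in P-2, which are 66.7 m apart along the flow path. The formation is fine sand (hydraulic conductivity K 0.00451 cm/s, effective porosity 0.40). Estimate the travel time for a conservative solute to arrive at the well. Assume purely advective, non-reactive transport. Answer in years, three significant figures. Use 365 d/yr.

18.1 years

Hydraulic gradient i = (77.73 − 77.62) / 66.7 = 0.11 / 66.7 = 0.001649
K = 0.00451 cm/s × 864 = 3.897 m/d
q = Ki = 3.897 × 0.001649 = 0.006426 m/d
v = Ki/n = 3.897·0.001649/0.40 = 0.01607 m/d
t = L / v = 106 / 0.01607 = 6598 d
   = 6598 / 365 = 18.1 yr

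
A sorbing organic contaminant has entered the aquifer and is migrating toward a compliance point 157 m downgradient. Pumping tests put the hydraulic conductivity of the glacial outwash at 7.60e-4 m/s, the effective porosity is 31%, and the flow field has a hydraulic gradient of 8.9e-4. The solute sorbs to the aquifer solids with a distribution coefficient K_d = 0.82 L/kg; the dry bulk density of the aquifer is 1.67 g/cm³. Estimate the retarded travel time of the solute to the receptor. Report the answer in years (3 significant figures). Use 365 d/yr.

12.4 years

K = 7.60e-4 m/s × 86400 s/d = 65.66 m/d
q = Ki = 65.66 × 8.9e-4 = 0.05844 m/d
v = Ki/n = 65.66·8.9e-4/0.31 = 0.1885 m/d
Retardation R = 1 + ρ_b·K_d/n = 1 + 1.67×0.82/0.31 = 5.417
Contaminant velocity v_c = v/R = 0.1885/5.417 = 0.03480 m/d
t = L/v_c = 157/0.03480 = 4512 d
   = 4512/365 = 12.4 yr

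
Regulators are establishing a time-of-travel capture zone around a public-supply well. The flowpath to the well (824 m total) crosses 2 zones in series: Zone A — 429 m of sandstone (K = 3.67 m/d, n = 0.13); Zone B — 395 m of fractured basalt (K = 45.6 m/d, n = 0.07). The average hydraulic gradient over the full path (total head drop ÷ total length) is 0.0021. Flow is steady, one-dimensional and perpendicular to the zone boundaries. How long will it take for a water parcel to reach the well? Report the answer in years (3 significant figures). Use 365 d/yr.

16.6 years

For zones in series the flux q is common to all zones; the equivalent conductivity is the harmonic (thickness-weighted) mean, K_eq = L_total / Σ(L_j/K_j).
Σ(L/K) = 429/3.67 + 395/45.6 = 116.9 + 8.662 = 125.6 d
K_eq = L_total / Σ(L/K) = 824 / 125.6 = 6.563 m/d
q = K_eq · i = 6.563 × 0.0021 = 0.01378 m/d (same in every zone)
Zone A: v = q/n = 0.01378/0.13 = 0.1060 m/d → t_A = 429/0.1060 = 4047 d
Zone B: v = q/n = 0.01378/0.07 = 0.1969 m/d → t_B = 395/0.1969 = 2006 d
Total t = 4047 + 2006 = 6053 d
   = 6053 / 365 = 16.6 yr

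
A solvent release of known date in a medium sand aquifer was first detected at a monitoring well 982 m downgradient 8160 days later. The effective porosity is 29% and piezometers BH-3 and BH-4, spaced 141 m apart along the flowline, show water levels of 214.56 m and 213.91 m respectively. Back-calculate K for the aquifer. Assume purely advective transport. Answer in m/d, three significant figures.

Hydraulic gradient i = (214.56 − 213.91) / 141 = 0.65 / 141 = 0.004610
v = L / t = 982 / 8160 = 0.1203 m/d
K = v · n / i = 0.1203 × 0.29 / 0.004610 = 7.57 m/d

7.57 m/d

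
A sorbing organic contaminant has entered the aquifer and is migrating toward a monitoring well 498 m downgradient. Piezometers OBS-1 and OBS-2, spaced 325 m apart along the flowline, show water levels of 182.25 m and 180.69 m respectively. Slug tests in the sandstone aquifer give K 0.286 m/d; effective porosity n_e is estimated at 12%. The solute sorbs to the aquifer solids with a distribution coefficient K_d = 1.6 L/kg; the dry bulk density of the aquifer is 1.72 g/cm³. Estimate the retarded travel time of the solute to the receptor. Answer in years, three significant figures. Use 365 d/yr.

2850 years

Hydraulic gradient i = (182.25 − 180.69) / 325 = 1.56 / 325 = 0.004800
Darcy flux q = K·i = 0.286 × 0.004800 = 0.001373 m/d
v_s = q/n_e = 0.001373/0.12 = 0.01144 m/d
Retardation R = 1 + ρ_b·K_d/n = 1 + 1.72×1.6/0.12 = 23.93
Contaminant velocity v_c = v/R = 0.01144/23.93 = 4.780e-4 m/d
t = L/v_c = 498/4.780e-4 = 1.042e6 d
   = 1.042e6/365 = 2850 yr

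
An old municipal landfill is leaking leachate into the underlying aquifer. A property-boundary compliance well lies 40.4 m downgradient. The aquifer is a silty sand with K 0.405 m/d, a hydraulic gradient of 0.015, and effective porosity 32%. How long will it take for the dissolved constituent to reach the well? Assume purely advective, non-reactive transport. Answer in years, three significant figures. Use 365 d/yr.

q = Ki = 0.405 × 0.015 = 0.006075 m/d
v = Ki/n = 0.405·0.015/0.32 = 0.01898 m/d
t = L / v = 40.4 / 0.01898 = 2128 d
   = 2128 / 365 = 5.83 yr

5.83 years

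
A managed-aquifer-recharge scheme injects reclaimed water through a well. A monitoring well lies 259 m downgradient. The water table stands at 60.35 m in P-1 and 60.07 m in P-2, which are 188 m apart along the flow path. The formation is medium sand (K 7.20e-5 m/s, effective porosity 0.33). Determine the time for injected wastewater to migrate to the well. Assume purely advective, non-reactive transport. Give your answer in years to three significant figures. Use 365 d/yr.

Hydraulic gradient i = (60.35 − 60.07) / 188 = 0.28 / 188 = 0.001489
K = 7.20e-5 m/s × 86400 s/d = 6.221 m/d
Darcy flux q = K·i = 6.221 × 0.001489 = 0.009265 m/d
v_s = q/n_e = 0.009265/0.33 = 0.02808 m/d
t = L / v = 259 / 0.02808 = 9225 d
   = 9225 / 365 = 25.3 yr

25.3 years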